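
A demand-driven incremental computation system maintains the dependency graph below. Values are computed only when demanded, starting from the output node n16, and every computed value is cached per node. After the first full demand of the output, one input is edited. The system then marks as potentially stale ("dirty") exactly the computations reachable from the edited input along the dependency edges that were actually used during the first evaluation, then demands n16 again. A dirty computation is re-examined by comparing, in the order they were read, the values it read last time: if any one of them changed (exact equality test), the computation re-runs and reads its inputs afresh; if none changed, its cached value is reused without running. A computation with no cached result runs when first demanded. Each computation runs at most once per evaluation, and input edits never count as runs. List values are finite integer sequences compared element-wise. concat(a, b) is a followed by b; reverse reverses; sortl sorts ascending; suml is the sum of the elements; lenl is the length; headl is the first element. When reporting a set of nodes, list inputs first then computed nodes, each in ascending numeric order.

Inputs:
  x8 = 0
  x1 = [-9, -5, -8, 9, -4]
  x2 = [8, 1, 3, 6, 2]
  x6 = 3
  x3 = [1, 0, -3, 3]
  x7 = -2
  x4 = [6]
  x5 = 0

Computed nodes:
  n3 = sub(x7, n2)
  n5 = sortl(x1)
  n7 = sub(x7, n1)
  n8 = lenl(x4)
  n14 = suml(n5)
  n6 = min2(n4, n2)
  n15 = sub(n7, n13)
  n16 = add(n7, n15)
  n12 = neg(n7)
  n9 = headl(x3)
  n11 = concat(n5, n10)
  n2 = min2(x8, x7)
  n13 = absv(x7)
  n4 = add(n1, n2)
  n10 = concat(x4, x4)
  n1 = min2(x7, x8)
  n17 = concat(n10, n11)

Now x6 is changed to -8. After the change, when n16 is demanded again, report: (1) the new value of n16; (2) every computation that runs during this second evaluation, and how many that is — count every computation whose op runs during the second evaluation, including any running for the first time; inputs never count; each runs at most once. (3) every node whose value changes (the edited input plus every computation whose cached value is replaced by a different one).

New value of n16: -2.
Computations that run: none — 0 in total.
Values that change: x6.
Key observation: x6 is never demanded by the output, so the edit triggers no recomputation at all.

First evaluation (everything demanded from the output):
  n1 = min2(-2, 0) = -2
  n7 = sub(-2, -2) = 0
  n13 = absv(-2) = 2
  n15 = sub(0, 2) = -2
  n16 = add(0, -2) = -2

Propagation after the edit:
  x6 feeds no computation that the output demands — nothing is marked dirty and nothing runs.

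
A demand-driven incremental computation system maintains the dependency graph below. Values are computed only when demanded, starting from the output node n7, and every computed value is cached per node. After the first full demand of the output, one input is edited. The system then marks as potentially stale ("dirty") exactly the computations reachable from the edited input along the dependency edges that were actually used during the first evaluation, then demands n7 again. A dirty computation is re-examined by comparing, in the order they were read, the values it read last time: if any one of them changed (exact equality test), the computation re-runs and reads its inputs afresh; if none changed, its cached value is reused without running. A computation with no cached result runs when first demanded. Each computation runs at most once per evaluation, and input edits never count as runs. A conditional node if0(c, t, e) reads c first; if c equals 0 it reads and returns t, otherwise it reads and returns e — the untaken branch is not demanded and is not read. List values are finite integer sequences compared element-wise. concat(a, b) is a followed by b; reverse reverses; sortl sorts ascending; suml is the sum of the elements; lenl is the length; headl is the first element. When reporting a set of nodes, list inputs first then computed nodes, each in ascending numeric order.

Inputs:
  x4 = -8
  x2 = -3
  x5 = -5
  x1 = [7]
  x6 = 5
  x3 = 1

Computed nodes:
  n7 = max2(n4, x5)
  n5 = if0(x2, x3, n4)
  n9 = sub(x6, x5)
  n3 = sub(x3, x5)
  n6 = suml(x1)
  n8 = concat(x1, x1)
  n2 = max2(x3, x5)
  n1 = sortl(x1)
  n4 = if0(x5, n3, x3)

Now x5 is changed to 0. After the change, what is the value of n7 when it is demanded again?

New value of n7: 1.
Key observation: a condition flipped, so demand reaches new nodes — n3 runs for the first time.

First evaluation (everything demanded from the output):
  n4 = if0(x5=-5 -> else branch x3) = 1
  n7 = max2(1, -5) = 1

Propagation after the edit:
  n3: demanded for the first time — runs, produces 1.
  n4: runs — x5 -5->0; result 1 (same value as before).
  n7: runs — x5 -5->0; result 1 (same value as before).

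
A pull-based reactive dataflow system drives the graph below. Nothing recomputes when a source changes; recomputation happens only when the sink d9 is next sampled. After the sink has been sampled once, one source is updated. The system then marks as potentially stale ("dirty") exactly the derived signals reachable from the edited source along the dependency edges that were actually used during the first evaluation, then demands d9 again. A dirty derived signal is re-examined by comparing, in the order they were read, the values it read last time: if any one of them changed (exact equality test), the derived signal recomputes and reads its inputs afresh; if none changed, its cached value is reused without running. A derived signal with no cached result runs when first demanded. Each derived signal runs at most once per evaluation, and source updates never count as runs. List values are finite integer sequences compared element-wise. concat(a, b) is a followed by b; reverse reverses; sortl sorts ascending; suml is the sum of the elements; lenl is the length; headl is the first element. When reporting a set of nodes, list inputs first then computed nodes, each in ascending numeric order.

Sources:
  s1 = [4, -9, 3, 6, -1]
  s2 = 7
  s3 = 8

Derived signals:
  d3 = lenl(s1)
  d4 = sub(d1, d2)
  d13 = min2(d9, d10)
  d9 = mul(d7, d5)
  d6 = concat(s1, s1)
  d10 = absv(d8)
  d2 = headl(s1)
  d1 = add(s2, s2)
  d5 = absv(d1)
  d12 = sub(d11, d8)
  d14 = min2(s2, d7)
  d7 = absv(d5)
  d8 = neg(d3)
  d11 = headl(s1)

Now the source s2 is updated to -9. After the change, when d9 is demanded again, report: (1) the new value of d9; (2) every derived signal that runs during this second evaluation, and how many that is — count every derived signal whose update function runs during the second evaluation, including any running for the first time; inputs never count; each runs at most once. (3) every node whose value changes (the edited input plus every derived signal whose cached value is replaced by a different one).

New value of d9: 324.
Derived signals that run: d1, d5, d7, d9 — 4 in total.
Values that change: s2, d1, d5, d7, d9.

First evaluation (everything demanded from the output):
  d1 = add(7, 7) = 14
  d5 = absv(14) = 14
  d7 = absv(14) = 14
  d9 = mul(14, 14) = 196

Propagation after the edit:
  d1: runs — s2 7->-9; s2 7->-9; result -18.
  d5: runs — d1 14->-18; result 18.
  d7: runs — d5 14->18; result 18.
  d9: runs — d7 14->18; d5 14->18; result 324.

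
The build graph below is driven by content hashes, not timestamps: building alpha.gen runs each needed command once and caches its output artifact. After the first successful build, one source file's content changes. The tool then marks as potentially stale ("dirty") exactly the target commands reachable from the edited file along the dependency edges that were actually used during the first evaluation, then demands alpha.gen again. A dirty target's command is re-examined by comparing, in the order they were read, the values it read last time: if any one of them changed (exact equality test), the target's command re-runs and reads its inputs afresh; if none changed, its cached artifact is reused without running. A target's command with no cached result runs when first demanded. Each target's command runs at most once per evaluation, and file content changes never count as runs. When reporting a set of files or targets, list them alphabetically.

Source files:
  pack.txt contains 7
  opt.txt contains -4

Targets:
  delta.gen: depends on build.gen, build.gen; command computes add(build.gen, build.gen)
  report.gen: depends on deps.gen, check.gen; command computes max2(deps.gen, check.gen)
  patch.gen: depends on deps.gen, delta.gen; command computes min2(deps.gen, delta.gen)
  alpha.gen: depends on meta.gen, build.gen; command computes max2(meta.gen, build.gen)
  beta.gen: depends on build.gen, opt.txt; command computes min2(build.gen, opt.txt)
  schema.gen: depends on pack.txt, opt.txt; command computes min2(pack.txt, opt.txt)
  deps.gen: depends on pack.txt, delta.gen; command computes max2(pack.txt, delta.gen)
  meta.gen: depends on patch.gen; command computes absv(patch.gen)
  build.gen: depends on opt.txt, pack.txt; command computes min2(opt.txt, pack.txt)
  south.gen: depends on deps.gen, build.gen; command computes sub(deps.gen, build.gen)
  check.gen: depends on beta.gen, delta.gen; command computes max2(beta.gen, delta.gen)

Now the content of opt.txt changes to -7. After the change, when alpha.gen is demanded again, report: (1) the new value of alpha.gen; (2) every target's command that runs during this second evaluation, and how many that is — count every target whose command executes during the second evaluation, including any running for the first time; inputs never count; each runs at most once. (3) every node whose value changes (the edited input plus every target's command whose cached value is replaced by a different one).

alpha.gen now evaluates to 14.
Run set: alpha.gen, build.gen, delta.gen, deps.gen, meta.gen, patch.gen (6 run).
Changed values: alpha.gen, build.gen, delta.gen, meta.gen, opt.txt, patch.gen.

Initial pass — values computed on the first demand:
  build.gen = min2(-4, 7) = -4
  delta.gen = add(-4, -4) = -8
  deps.gen = max2(7, -8) = 7
  patch.gen = min2(7, -8) = -8
  meta.gen = absv(-8) = 8
  alpha.gen = max2(8, -4) = 8

Second demand — change propagation:
  build.gen: re-runs because opt.txt -4->-7; new result -7.
  delta.gen: re-runs because build.gen -4->-7; build.gen -4->-7; new result -14.
  deps.gen: re-runs because delta.gen -8->-14; new result 7 (unchanged).
  patch.gen: re-runs because delta.gen -8->-14; new result -14.
  meta.gen: re-runs because patch.gen -8->-14; new result 14.
  alpha.gen: re-runs because meta.gen 8->14; build.gen -4->-7; new result 14.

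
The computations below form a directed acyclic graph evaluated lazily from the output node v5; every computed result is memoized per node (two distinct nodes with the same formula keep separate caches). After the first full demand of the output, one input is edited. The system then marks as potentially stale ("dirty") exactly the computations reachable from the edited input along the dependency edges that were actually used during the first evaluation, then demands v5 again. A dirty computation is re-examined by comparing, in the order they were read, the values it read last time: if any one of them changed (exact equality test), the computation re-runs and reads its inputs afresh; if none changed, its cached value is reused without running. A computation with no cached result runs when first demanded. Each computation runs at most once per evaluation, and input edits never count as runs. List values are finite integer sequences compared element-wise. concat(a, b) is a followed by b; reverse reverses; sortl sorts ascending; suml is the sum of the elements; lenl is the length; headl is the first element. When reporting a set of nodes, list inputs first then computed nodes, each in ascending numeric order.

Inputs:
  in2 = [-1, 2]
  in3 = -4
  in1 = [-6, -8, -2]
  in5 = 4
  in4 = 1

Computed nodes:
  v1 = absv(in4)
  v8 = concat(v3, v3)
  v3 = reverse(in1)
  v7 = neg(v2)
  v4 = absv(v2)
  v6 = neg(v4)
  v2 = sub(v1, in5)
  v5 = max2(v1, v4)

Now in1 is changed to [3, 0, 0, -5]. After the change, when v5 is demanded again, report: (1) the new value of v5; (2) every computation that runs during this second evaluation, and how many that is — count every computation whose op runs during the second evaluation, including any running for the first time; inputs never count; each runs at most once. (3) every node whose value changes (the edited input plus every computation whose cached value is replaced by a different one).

Demanding v5 again yields 3.
0 computations run: none.
The nodes whose values change: in1.
Note the shortcut — in1 feeds only undemanded nodes, so no recomputation happens.

First demand of the output computes:
  v1 = absv(1) = 1
  v2 = sub(1, 4) = -3
  v4 = absv(-3) = 3
  v5 = max2(1, 3) = 3

After the edit, cleaning proceeds:
  in1 only reaches undemanded nodes; the second demand re-runs nothing.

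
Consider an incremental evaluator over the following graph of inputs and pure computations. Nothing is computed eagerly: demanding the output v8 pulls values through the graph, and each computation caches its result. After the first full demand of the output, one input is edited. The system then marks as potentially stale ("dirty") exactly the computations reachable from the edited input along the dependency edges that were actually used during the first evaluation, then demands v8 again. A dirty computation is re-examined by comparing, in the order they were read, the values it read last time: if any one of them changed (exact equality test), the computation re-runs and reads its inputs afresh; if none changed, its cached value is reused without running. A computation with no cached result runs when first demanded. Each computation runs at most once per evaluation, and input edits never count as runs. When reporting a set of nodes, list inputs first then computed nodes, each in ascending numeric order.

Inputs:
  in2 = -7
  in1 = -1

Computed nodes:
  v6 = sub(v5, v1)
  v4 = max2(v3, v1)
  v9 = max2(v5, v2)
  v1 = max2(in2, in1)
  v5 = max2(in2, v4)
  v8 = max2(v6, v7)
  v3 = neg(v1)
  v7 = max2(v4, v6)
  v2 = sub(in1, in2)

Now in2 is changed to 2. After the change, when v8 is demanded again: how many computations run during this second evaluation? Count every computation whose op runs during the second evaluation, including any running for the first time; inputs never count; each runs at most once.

Initial pass — values computed on the first demand:
  v1 = max2(-7, -1) = -1
  v3 = neg(-1) = 1
  v4 = max2(1, -1) = 1
  v5 = max2(-7, 1) = 1
  v6 = sub(1, -1) = 2
  v7 = max2(1, 2) = 2
  v8 = max2(2, 2) = 2

Second demand — change propagation:
  v1: re-runs because in2 -7->2; new result 2.
  v3: re-runs because v1 -1->2; new result -2.
  v4: re-runs because v3 1->-2; v1 -1->2; new result 2.
  v5: re-runs because in2 -7->2; v4 1->2; new result 2.
  v6: re-runs because v5 1->2; v1 -1->2; new result 0.
  v7: re-runs because v4 1->2; v6 2->0; new result 2 (unchanged).
  v8: re-runs because v6 2->0; new result 2 (unchanged).

Run set: v1, v3, v4, v5, v6, v7, v8 (7 run).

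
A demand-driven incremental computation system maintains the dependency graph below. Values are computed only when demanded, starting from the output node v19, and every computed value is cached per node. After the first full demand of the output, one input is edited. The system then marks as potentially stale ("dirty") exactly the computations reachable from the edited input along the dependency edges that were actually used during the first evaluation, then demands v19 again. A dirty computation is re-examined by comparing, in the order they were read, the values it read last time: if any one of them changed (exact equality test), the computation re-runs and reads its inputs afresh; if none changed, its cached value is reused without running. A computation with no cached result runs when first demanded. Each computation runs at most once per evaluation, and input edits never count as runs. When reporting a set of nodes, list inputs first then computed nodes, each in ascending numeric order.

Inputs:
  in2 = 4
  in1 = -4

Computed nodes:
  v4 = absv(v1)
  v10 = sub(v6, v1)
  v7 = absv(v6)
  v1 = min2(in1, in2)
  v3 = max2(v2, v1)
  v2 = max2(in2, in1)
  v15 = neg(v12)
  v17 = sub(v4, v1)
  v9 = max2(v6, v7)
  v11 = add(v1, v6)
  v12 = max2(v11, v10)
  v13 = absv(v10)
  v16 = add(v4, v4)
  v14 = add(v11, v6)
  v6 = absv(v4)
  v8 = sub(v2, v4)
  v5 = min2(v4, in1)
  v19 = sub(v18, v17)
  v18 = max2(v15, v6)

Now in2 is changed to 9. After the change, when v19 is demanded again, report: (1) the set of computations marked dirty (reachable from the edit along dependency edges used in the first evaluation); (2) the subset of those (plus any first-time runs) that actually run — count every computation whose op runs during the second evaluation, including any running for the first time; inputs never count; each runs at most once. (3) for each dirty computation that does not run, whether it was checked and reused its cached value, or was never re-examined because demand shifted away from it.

Marked dirty: v1, v4, v6, v10, v11, v12, v15, v17, v18, v19.
Computations that run: v1 — 1 in total.
Checked but reused from cache: v4, v6, v10, v11, v12, v15, v17, v18, v19.
Key observation: the change is absorbed at v1 — it re-runs but produces the same value, and the output's value is unchanged.

First evaluation (everything demanded from the output):
  v1 = min2(-4, 4) = -4
  v4 = absv(-4) = 4
  v6 = absv(4) = 4
  v10 = sub(4, -4) = 8
  v11 = add(-4, 4) = 0
  v12 = max2(0, 8) = 8
  v15 = neg(8) = -8
  v17 = sub(4, -4) = 8
  v18 = max2(-8, 4) = 4
  v19 = sub(4, 8) = -4

Propagation after the edit:
  v1: runs — in2 4->9; result -4 (same value as before).
  v4: checked — values it read are unchanged (v1 unchanged); reused cached 4 without running.
  v6: checked — values it read are unchanged (v4 unchanged); reused cached 4 without running.
  v10: checked — values it read are unchanged (v6 unchanged, v1 unchanged); reused cached 8 without running.
  v11: checked — values it read are unchanged (v1 unchanged, v6 unchanged); reused cached 0 without running.
  v12: checked — values it read are unchanged (v11 unchanged, v10 unchanged); reused cached 8 without running.
  v15: checked — values it read are unchanged (v12 unchanged); reused cached -8 without running.
  v17: checked — values it read are unchanged (v4 unchanged, v1 unchanged); reused cached 8 without running.
  v18: checked — values it read are unchanged (v15 unchanged, v6 unchanged); reused cached 4 without running.
  v19: checked — values it read are unchanged (v18 unchanged, v17 unchanged); reused cached -4 without running.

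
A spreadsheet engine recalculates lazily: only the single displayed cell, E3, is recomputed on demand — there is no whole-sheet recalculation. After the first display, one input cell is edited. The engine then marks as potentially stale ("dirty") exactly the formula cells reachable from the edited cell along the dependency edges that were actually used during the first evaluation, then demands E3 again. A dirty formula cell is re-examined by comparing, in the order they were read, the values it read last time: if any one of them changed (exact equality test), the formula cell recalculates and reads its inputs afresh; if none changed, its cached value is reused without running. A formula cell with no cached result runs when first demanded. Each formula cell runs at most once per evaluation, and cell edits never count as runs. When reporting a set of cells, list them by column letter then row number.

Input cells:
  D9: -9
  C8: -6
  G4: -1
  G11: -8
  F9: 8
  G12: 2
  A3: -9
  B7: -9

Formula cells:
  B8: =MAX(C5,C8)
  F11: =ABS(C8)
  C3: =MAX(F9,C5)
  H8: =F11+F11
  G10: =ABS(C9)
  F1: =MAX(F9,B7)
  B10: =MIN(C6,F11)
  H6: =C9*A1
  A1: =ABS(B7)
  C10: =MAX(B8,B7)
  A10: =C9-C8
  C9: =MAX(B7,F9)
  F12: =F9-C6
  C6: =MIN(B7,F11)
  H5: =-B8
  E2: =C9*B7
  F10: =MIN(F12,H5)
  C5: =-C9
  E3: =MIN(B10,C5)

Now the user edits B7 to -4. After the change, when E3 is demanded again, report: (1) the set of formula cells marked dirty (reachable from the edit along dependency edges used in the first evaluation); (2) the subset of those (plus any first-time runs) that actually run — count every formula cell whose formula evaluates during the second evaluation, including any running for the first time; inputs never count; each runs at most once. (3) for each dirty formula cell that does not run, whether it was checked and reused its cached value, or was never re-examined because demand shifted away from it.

Marked dirty: B10, C5, C6, C9, E3.
Formula cells that run: B10, C6, C9, E3 — 4 in total.
Checked but reused from cache: C5.
Key observation: the cutoff stops propagation at C5 — its inputs' values are unchanged, so it reuses its cache.

First evaluation (everything demanded from the output):
  C9 = MAX(-9, 8) = 8
  C5 = -(8) = -8
  F11 = ABS(-6) = 6
  C6 = MIN(-9, 6) = -9
  B10 = MIN(-9, 6) = -9
  E3 = MIN(-9, -8) = -9

Propagation after the edit:
  C6: runs — B7 -9->-4; result -4.
  B10: runs — C6 -9->-4; result -4.
  C9: runs — B7 -9->-4; result 8 (same value as before).
  C5: checked — values it read are unchanged (C9 unchanged); reused cached -8 without running.
  E3: runs — B10 -9->-4; result -8.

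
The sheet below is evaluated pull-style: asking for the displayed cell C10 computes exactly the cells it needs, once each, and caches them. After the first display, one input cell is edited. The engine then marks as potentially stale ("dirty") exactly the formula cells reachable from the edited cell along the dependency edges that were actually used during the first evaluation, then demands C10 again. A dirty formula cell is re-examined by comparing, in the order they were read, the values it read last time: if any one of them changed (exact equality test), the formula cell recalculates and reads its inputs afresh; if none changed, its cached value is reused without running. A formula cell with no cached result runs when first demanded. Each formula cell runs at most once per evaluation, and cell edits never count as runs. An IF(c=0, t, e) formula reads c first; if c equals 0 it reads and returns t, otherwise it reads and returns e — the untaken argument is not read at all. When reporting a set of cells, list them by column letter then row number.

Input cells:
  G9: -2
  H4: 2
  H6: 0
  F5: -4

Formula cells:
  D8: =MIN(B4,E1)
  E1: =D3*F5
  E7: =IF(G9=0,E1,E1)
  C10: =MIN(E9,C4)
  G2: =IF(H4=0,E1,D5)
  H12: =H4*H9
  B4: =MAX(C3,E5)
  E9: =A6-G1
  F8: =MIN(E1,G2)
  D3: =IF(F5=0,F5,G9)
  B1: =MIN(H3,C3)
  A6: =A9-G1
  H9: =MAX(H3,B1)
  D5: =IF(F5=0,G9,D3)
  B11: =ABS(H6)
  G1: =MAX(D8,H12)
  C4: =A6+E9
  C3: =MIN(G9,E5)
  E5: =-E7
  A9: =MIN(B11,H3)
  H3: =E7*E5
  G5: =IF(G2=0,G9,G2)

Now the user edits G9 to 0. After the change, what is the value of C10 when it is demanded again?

First demand of the output computes:
  B11 = ABS(0) = 0
  D3 = IF(F5=0: F5=-4 -> else branch G9) = -2
  E1 = -2 * -4 = 8
  E7 = IF(G9=0: G9=-2 -> else branch E1) = 8
  E5 = -(8) = -8
  C3 = MIN(-2, -8) = -8
  B4 = MAX(-8, -8) = -8
  D8 = MIN(-8, 8) = -8
  H3 = 8 * -8 = -64
  A9 = MIN(0, -64) = -64
  B1 = MIN(-64, -8) = -64
  H9 = MAX(-64, -64) = -64
  H12 = 2 * -64 = -128
  G1 = MAX(-8, -128) = -8
  A6 = -64 - -8 = -56
  E9 = -56 - -8 = -48
  C4 = -56 + -48 = -104
  C10 = MIN(-48, -104) = -104

After the edit, cleaning proceeds:
  D3: a read changed (G9 -2->0) — executes, giving 0.
  E1: a read changed (D3 -2->0) — executes, giving 0.
  E7: a read changed (G9 -2->0; E1 8->0) — executes, giving 0.
  E5: a read changed (E7 8->0) — executes, giving 0.
  C3: a read changed (G9 -2->0; E5 -8->0) — executes, giving 0.
  B4: a read changed (C3 -8->0; E5 -8->0) — executes, giving 0.
  D8: a read changed (B4 -8->0; E1 8->0) — executes, giving 0.
  H3: a read changed (E7 8->0; E5 -8->0) — executes, giving 0.
  A9: a read changed (H3 -64->0) — executes, giving 0.
  B1: a read changed (H3 -64->0; C3 -8->0) — executes, giving 0.
  H9: a read changed (H3 -64->0; B1 -64->0) — executes, giving 0.
  H12: a read changed (H9 -64->0) — executes, giving 0.
  G1: a read changed (D8 -8->0; H12 -128->0) — executes, giving 0.
  A6: a read changed (A9 -64->0; G1 -8->0) — executes, giving 0.
  E9: a read changed (A6 -56->0; G1 -8->0) — executes, giving 0.
  C4: a read changed (A6 -56->0; E9 -48->0) — executes, giving 0.
  C10: a read changed (E9 -48->0; C4 -104->0) — executes, giving 0.

Demanding C10 again yields 0.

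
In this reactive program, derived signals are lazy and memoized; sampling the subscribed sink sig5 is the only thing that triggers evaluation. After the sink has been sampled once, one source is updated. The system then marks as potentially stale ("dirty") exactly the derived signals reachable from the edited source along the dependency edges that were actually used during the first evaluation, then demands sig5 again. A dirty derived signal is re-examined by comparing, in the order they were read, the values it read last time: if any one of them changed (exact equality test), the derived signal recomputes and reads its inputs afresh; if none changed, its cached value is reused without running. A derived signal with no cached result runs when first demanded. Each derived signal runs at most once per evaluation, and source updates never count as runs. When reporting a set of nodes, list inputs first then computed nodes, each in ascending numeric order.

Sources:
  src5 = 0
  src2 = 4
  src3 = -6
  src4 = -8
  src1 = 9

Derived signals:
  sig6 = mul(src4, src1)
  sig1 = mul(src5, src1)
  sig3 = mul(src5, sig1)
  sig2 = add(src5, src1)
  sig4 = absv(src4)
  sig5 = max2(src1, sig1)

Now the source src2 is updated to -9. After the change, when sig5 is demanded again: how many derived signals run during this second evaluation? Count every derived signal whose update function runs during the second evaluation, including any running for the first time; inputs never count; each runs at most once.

First demand of the output computes:
  sig1 = mul(0, 9) = 0
  sig5 = max2(9, 0) = 9

After the edit, cleaning proceeds:
  no node depends on src2 at all; the second demand re-runs nothing.

Note the shortcut — nothing in the graph depends on src2 at all, so no recomputation happens.

0 derived signals run: none.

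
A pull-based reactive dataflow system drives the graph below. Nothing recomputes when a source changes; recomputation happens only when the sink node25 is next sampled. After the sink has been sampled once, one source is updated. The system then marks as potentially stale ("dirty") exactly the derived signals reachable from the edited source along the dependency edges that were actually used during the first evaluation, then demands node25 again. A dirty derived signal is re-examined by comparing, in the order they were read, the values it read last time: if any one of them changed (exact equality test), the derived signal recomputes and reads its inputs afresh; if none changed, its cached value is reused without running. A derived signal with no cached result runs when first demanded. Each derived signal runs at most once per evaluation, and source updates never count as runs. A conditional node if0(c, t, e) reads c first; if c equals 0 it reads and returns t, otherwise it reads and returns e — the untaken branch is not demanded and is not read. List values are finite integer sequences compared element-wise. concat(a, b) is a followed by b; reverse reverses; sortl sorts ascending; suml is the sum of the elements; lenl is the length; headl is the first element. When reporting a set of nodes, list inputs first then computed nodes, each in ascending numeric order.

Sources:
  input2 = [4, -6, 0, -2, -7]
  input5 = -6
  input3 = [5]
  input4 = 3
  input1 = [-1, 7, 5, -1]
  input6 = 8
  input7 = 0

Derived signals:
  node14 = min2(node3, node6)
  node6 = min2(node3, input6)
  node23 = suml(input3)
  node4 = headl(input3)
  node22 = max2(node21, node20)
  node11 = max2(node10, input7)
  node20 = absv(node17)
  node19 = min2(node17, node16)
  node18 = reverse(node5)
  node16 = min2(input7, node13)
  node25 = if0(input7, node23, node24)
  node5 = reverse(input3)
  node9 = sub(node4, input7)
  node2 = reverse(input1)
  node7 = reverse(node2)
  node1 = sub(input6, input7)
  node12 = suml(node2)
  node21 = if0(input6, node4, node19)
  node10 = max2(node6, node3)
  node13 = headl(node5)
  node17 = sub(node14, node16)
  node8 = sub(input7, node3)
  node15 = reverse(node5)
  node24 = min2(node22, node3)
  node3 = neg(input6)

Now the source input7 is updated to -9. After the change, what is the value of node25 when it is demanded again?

First evaluation (everything demanded from the output):
  node23 = suml([5]) = 5
  node25 = if0(input7=0 -> then branch node23) = 5

Propagation after the edit:
  node3: demanded for the first time — runs, produces -8.
  node5: demanded for the first time — runs, produces [5].
  node6: demanded for the first time — runs, produces -8.
  node13: demanded for the first time — runs, produces 5.
  node14: demanded for the first time — runs, produces -8.
  node16: demanded for the first time — runs, produces -9.
  node17: demanded for the first time — runs, produces 1.
  node19: demanded for the first time — runs, produces -9.
  node20: demanded for the first time — runs, produces 1.
  node21: demanded for the first time — runs, produces -9.
  node22: demanded for the first time — runs, produces 1.
  node24: demanded for the first time — runs, produces -8.
  node25: runs — input7 0->-9; result -8.

Key observation: a condition flipped, so demand reaches new nodes — node3, node5, node6, node13, node14, node16, node17, node19, node20, node21, node22, node24 run for the first time.

New value of node25: -8.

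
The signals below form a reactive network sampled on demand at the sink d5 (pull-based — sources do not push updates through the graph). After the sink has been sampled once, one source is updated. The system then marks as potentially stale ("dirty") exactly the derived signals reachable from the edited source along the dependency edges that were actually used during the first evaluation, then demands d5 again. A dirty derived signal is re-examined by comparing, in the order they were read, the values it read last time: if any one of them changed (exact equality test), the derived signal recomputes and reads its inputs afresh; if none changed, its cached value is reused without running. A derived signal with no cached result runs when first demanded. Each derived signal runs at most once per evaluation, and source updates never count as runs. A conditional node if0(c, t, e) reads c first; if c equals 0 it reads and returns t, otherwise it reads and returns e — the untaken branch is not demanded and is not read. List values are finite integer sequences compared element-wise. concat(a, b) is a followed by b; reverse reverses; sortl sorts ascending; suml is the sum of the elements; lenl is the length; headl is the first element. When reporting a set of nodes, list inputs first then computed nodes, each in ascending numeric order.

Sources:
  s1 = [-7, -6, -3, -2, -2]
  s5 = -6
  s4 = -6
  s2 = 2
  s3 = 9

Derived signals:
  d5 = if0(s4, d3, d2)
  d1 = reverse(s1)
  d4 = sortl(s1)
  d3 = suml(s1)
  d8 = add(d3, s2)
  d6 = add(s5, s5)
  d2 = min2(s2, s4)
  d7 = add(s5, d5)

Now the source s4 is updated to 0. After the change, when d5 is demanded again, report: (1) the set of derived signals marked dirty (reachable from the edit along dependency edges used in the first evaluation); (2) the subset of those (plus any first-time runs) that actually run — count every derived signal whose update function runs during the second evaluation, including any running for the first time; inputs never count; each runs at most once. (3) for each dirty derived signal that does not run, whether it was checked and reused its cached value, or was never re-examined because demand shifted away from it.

Dirty set: d2, d5.
Run set: d3, d5 (2 run).
Left stale — demand moved off them: d2.
The important point: the flipped condition redirects demand; d2 is left stale, never re-checked.

Initial pass — values computed on the first demand:
  d2 = min2(2, -6) = -6
  d5 = if0(s4=-6 -> else branch d2) = -6

Second demand — change propagation:
  d2: dirty yet unreached — the second evaluation never asks for it.
  d3: newly demanded (no cache) — executes and yields -20.
  d5: re-runs because s4 -6->0; new result -20.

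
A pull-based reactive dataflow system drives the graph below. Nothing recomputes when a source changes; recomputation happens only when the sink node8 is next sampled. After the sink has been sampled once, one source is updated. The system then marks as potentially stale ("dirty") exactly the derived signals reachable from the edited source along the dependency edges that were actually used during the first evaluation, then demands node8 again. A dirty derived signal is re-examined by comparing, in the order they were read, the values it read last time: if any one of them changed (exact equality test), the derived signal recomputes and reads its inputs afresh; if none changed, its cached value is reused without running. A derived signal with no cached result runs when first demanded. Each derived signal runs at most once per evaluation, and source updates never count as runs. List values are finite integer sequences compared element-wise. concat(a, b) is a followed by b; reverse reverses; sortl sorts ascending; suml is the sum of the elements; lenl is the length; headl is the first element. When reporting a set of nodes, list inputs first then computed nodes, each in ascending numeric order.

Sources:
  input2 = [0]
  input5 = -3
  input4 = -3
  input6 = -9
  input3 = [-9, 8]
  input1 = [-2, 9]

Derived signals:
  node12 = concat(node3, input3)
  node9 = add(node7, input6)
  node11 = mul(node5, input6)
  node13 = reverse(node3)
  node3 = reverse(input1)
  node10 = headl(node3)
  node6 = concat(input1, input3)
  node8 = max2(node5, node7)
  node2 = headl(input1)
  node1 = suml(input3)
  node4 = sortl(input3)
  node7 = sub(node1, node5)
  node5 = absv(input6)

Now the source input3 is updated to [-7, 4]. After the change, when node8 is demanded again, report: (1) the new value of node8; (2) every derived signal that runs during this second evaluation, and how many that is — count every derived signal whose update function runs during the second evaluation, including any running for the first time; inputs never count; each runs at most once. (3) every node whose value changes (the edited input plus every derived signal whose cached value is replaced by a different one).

New value of node8: 9.
Derived signals that run: node1, node7, node8 — 3 in total.
Values that change: input3, node1, node7.

First evaluation (everything demanded from the output):
  node1 = suml([-9, 8]) = -1
  node5 = absv(-9) = 9
  node7 = sub(-1, 9) = -10
  node8 = max2(9, -10) = 9

Propagation after the edit:
  node1: runs — input3 [-9, 8]->[-7, 4]; result -3.
  node7: runs — node1 -1->-3; result -12.
  node8: runs — node7 -10->-12; result 9 (same value as before).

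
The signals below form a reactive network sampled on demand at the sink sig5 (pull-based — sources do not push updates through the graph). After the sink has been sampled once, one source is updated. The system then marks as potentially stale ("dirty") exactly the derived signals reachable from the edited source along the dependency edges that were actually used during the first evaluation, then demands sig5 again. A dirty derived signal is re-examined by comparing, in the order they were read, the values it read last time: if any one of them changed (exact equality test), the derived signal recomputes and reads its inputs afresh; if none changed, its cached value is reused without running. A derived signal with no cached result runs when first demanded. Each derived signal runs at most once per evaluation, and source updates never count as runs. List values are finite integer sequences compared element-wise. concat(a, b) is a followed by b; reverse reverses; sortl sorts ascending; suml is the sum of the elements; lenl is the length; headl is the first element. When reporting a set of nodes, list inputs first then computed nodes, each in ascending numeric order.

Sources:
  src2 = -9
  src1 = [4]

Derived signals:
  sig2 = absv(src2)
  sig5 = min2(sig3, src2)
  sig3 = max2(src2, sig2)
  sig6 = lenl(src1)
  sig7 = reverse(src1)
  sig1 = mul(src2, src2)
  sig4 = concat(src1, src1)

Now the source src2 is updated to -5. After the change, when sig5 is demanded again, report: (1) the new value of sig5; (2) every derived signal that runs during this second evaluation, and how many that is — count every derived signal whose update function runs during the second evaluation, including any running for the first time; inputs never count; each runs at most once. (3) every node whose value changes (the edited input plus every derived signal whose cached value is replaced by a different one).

sig5 now evaluates to -5.
Run set: sig2, sig3, sig5 (3 run).
Changed values: src2, sig2, sig3, sig5.

Initial pass — values computed on the first demand:
  sig2 = absv(-9) = 9
  sig3 = max2(-9, 9) = 9
  sig5 = min2(9, -9) = -9

Second demand — change propagation:
  sig2: re-runs because src2 -9->-5; new result 5.
  sig3: re-runs because src2 -9->-5; sig2 9->5; new result 5.
  sig5: re-runs because sig3 9->5; src2 -9->-5; new result -5.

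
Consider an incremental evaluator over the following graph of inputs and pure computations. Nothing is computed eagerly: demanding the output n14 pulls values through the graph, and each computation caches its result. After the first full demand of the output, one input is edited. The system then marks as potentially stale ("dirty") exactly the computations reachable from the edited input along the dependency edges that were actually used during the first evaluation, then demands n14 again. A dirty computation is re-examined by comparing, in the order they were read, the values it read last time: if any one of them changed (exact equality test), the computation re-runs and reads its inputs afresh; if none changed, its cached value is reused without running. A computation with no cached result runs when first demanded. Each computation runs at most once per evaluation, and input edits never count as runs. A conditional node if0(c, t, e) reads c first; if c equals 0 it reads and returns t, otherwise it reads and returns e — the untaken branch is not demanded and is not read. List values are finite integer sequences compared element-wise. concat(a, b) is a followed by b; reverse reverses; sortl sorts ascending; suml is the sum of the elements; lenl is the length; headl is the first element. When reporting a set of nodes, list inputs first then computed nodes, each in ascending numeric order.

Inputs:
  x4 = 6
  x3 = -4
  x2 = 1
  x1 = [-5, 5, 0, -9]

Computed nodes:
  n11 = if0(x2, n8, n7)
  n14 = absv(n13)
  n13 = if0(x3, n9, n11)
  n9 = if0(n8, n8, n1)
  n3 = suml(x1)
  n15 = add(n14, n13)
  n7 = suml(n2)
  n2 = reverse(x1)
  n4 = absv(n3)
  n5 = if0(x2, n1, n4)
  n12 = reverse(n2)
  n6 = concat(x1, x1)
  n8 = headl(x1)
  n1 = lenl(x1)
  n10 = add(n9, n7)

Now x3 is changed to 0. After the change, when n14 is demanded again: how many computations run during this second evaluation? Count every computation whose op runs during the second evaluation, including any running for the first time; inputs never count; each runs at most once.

Initial pass — values computed on the first demand:
  n2 = reverse([-5, 5, 0, -9]) = [-9, 0, 5, -5]
  n7 = suml([-9, 0, 5, -5]) = -9
  n11 = if0(x2=1 -> else branch n7) = -9
  n13 = if0(x3=-4 -> else branch n11) = -9
  n14 = absv(-9) = 9

Second demand — change propagation:
  n1: newly demanded (no cache) — executes and yields 4.
  n8: newly demanded (no cache) — executes and yields -5.
  n9: newly demanded (no cache) — executes and yields 4.
  n13: re-runs because x3 -4->0; new result 4.
  n14: re-runs because n13 -9->4; new result 4.

The important point: the flipped condition pulls in fresh nodes; n1, n8, n9 run for the first time.

Run set: n1, n8, n9, n13, n14 (5 run).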